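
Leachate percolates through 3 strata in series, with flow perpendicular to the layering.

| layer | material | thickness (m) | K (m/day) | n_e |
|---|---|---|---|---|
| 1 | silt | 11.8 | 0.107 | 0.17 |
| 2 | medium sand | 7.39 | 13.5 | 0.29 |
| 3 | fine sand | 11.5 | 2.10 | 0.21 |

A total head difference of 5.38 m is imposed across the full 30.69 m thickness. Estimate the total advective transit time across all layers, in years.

0.389

With flow normal to the layers, continuity requires the same specific discharge q through every layer.
Σ(b_i/K_i) = 11.8/0.107 + 7.39/13.5 + 11.5/2.10 = 116.3 d.
q = Δh / Σ(b_i/K_i) = 5.38 / 116.3 = 0.04626 m/day.
In each layer the seepage velocity is v_i = q/n_i, so the layer transit time is t_i = b_i·n_i / q:
  layer 1 (silt): t_1 = 11.8 × 0.17 / 0.04626 = 43.37 d
  layer 2 (medium sand): t_2 = 7.39 × 0.29 / 0.04626 = 46.33 d
  layer 3 (fine sand): t_3 = 11.5 × 0.21 / 0.04626 = 52.21 d
Total t = Σ t_i = 141.9 days = 0.3885 years.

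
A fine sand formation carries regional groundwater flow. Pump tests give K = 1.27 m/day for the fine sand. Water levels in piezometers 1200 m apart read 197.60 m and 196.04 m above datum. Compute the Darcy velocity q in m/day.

Hydraulic gradient i = (197.60 − 196.04) / 1200 = 1.56 / 1200 = 0.001300.
Specific discharge q = K · i = 1.270 × 0.001300 = 0.001651 m/day.

0.00165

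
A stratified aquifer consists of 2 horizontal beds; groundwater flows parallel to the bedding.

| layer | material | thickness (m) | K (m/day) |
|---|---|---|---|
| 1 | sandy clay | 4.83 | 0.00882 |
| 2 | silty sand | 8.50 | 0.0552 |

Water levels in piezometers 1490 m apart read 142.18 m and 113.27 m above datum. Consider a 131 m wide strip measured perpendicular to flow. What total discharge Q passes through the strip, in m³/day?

1.30

Flow is parallel to layering, so each bed carries its own Darcy discharge and the transmissivities add.
Σ(K_i·b_i) = 0.00882×4.83 + 0.0552×8.50 = 0.5118 m²/day.
Hydraulic gradient i = (142.18 − 113.27) / 1490 = 28.91 / 1490 = 0.01940.
Q = Σ(K_i·b_i) · W · i = 0.5118 × 131 × 0.01940 = 1.301 m³/day.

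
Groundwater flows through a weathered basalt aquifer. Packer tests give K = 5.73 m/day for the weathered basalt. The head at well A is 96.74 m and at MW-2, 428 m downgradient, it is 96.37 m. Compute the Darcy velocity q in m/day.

0.00495

Hydraulic gradient i = (96.74 − 96.37) / 428 = 0.37 / 428 = 0.0008645.
Specific discharge q = K · i = 5.730 × 0.0008645 = 0.004954 m/day.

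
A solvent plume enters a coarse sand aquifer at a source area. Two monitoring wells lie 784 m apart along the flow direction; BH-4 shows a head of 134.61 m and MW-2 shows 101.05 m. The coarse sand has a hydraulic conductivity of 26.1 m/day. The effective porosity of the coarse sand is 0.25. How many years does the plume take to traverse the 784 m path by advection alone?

0.480

Hydraulic gradient i = (134.61 − 101.05) / 784 = 33.56 / 784 = 0.04281.
Darcy flux q = K · i = 26.10 × 0.04281 = 1.117 m/day.
Seepage velocity v = q / n_e = 1.117 / 0.25 = 4.469 m/day.
Travel time t = L / v = 784 / 4.469 = 175.4 days = 0.4803 years.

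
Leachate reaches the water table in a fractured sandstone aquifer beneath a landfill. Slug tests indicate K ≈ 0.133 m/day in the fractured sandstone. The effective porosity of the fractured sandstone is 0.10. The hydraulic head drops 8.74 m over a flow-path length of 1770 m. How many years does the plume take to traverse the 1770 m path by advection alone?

Hydraulic gradient i = Δh / L = 8.74 / 1770 = 0.004938.
Darcy flux q = K · i = 0.1330 × 0.004938 = 0.0006567 m/day.
Seepage velocity v = q / n_e = 0.0006567 / 0.10 = 0.006567 m/day.
Travel time t = L / v = 1770 / 0.006567 = 2.695e+05 days = 737.9 years.

738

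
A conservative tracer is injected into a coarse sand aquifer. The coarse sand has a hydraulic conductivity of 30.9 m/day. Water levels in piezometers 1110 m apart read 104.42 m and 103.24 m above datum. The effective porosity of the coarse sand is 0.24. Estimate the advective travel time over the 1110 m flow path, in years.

Hydraulic gradient i = (104.42 − 103.24) / 1110 = 1.18 / 1110 = 0.001063.
Darcy flux q = K · i = 30.90 × 0.001063 = 0.03285 m/day.
Seepage velocity v = q / n_e = 0.03285 / 0.24 = 0.1369 m/day.
Travel time t = L / v = 1110 / 0.1369 = 8110 days = 22.20 years.

22.2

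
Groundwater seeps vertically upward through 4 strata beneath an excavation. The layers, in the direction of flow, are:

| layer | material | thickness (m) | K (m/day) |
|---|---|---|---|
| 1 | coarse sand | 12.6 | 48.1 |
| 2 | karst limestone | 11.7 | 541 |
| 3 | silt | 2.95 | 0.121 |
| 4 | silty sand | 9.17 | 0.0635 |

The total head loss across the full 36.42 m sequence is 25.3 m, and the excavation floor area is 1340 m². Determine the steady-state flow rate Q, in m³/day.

201

Flow is perpendicular to layering, so the layers act in series and the equivalent K is the thickness-weighted harmonic mean.
Total thickness L = 12.6 + 11.7 + 2.95 + 9.17 = 36.42 m.
Σ(b_i/K_i) = 12.6/48.1 + 11.7/541 + 2.95/0.121 + 9.17/0.0635 = 169.1 d.
K_eq = L / Σ(b_i/K_i) = 36.42 / 169.1 = 0.2154 m/day.
Q = K_eq · A · (Δh/L) = 0.2154 × 1340 × (25.3/36.42) = 200.5 m³/day.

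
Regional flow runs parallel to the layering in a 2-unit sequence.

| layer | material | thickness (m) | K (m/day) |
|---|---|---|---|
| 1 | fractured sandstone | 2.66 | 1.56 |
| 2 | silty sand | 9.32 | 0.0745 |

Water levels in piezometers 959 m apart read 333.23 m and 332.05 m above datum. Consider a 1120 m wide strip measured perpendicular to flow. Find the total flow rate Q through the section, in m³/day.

Flow is parallel to layering, so each bed carries its own Darcy discharge and the transmissivities add.
Σ(K_i·b_i) = 1.56×2.66 + 0.0745×9.32 = 4.844 m²/day.
Hydraulic gradient i = (333.23 − 332.05) / 959 = 1.18 / 959 = 0.001230.
Q = Σ(K_i·b_i) · W · i = 4.844 × 1120 × 0.001230 = 6.675 m³/day.

6.68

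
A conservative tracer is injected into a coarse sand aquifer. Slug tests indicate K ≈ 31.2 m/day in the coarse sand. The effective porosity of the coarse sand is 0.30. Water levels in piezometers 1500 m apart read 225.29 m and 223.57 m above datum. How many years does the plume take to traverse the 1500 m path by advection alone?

34.4

Hydraulic gradient i = (225.29 − 223.57) / 1500 = 1.72 / 1500 = 0.001147.
Darcy flux q = K · i = 31.20 × 0.001147 = 0.03578 m/day.
Seepage velocity v = q / n_e = 0.03578 / 0.30 = 0.1193 m/day.
Travel time t = L / v = 1500 / 0.1193 = 12578 days = 34.44 years.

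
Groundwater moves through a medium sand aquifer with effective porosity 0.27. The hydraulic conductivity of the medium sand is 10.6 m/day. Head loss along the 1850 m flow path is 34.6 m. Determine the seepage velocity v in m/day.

Hydraulic gradient i = Δh / L = 34.6 / 1850 = 0.01870.
Darcy flux q = K · i = 10.60 × 0.01870 = 0.1982 m/day.
Seepage velocity v = q / n_e = 0.1982 / 0.27 = 0.7343 m/day.

0.734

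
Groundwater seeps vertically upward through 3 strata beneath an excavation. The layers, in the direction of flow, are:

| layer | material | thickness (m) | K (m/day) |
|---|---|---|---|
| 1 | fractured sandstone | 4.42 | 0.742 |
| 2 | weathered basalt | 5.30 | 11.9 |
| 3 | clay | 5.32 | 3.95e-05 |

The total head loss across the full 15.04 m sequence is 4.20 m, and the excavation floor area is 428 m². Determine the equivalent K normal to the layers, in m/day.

Flow is perpendicular to layering, so the layers act in series and the equivalent K is the thickness-weighted harmonic mean.
Total thickness L = 4.42 + 5.30 + 5.32 = 15.04 m.
Σ(b_i/K_i) = 4.42/0.742 + 5.30/11.9 + 5.32/3.95e-05 = 1.347e+05 d.
K_eq = L / Σ(b_i/K_i) = 15.04 / 1.347e+05 = 0.0001117 m/day.

0.000112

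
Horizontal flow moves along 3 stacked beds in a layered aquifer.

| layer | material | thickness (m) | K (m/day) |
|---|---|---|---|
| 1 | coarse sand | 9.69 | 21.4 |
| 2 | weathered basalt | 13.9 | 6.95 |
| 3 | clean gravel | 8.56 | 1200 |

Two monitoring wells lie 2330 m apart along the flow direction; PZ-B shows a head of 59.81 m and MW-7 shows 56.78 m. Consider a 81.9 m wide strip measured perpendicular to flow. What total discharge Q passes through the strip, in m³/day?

1130

Flow is parallel to layering, so each bed carries its own Darcy discharge and the transmissivities add.
Σ(K_i·b_i) = 21.4×9.69 + 6.95×13.9 + 1200×8.56 = 10576 m²/day.
Hydraulic gradient i = (59.81 − 56.78) / 2330 = 3.03 / 2330 = 0.001300.
Q = Σ(K_i·b_i) · W · i = 10576 × 81.9 × 0.001300 = 1126 m³/day.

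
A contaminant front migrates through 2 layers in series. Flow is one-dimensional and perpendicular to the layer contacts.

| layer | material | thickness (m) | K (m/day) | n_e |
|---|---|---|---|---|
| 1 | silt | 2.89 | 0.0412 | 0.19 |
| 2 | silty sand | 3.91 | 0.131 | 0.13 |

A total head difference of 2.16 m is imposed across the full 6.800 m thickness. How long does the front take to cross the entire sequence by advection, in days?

49.0

With flow normal to the layers, continuity requires the same specific discharge q through every layer.
Σ(b_i/K_i) = 2.89/0.0412 + 3.91/0.131 = 99.99 d.
q = Δh / Σ(b_i/K_i) = 2.16 / 99.99 = 0.02160 m/day.
In each layer the seepage velocity is v_i = q/n_i, so the layer transit time is t_i = b_i·n_i / q:
  layer 1 (silt): t_1 = 2.89 × 0.19 / 0.02160 = 25.42 d
  layer 2 (silty sand): t_2 = 3.91 × 0.13 / 0.02160 = 23.53 d
Total t = Σ t_i = 48.95 days.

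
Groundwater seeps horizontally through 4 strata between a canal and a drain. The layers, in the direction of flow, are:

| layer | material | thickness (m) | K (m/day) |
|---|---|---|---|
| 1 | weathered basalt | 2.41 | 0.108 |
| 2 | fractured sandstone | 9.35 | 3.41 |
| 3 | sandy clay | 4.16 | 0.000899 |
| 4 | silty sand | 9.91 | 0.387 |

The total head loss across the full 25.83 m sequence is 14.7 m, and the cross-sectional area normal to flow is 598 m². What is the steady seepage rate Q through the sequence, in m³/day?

Flow is perpendicular to layering, so the layers act in series and the equivalent K is the thickness-weighted harmonic mean.
Total thickness L = 2.41 + 9.35 + 4.16 + 9.91 = 25.83 m.
Σ(b_i/K_i) = 2.41/0.108 + 9.35/3.41 + 4.16/0.000899 + 9.91/0.387 = 4678 d.
K_eq = L / Σ(b_i/K_i) = 25.83 / 4678 = 0.005522 m/day.
Q = K_eq · A · (Δh/L) = 0.005522 × 598 × (14.7/25.83) = 1.879 m³/day.

1.88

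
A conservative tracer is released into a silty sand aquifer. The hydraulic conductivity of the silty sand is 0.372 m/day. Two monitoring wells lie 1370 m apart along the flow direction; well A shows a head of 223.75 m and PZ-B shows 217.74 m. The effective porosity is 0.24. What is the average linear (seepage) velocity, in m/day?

0.00680

Hydraulic gradient i = (223.75 − 217.74) / 1370 = 6.01 / 1370 = 0.004387.
Darcy flux q = K · i = 0.3720 × 0.004387 = 0.001632 m/day.
Seepage velocity v = q / n_e = 0.001632 / 0.24 = 0.006800 m/day.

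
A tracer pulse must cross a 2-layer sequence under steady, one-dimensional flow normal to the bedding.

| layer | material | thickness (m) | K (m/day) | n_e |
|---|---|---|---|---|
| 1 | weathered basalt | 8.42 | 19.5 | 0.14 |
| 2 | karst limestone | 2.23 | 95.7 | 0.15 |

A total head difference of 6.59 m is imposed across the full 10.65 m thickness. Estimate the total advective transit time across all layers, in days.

With flow normal to the layers, continuity requires the same specific discharge q through every layer.
Σ(b_i/K_i) = 8.42/19.5 + 2.23/95.7 = 0.4551 d.
q = Δh / Σ(b_i/K_i) = 6.59 / 0.4551 = 14.48 m/day.
In each layer the seepage velocity is v_i = q/n_i, so the layer transit time is t_i = b_i·n_i / q:
  layer 1 (weathered basalt): t_1 = 8.42 × 0.14 / 14.48 = 0.08141 d
  layer 2 (karst limestone): t_2 = 2.23 × 0.15 / 14.48 = 0.02310 d
Total t = Σ t_i = 0.1045 days.

0.105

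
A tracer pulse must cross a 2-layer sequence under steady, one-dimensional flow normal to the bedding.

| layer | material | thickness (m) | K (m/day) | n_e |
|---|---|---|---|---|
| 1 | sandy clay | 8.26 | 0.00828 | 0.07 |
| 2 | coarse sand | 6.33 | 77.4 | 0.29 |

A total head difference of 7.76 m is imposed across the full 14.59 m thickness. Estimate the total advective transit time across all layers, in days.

With flow normal to the layers, continuity requires the same specific discharge q through every layer.
Σ(b_i/K_i) = 8.26/0.00828 + 6.33/77.4 = 997.7 d.
q = Δh / Σ(b_i/K_i) = 7.76 / 997.7 = 0.007778 m/day.
In each layer the seepage velocity is v_i = q/n_i, so the layer transit time is t_i = b_i·n_i / q:
  layer 1 (sandy clay): t_1 = 8.26 × 0.07 / 0.007778 = 74.34 d
  layer 2 (coarse sand): t_2 = 6.33 × 0.29 / 0.007778 = 236.0 d
Total t = Σ t_i = 310.3 days.

310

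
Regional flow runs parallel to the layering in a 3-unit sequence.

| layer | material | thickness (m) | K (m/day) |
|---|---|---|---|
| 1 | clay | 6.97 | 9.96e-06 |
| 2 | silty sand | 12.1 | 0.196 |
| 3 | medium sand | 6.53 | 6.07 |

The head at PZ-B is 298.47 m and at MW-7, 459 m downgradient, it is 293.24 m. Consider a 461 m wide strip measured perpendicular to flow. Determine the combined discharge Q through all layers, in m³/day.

221

Flow is parallel to layering, so each bed carries its own Darcy discharge and the transmissivities add.
Σ(K_i·b_i) = 9.96e-06×6.97 + 0.196×12.1 + 6.07×6.53 = 42.01 m²/day.
Hydraulic gradient i = (298.47 − 293.24) / 459 = 5.23 / 459 = 0.01139.
Q = Σ(K_i·b_i) · W · i = 42.01 × 461 × 0.01139 = 220.7 m³/day.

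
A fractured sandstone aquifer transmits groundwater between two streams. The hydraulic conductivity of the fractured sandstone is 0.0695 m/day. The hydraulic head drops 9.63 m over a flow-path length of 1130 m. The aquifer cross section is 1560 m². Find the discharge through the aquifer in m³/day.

0.924

Hydraulic gradient i = Δh / L = 9.63 / 1130 = 0.008522.
Darcy's law: Q = K · A · i = 0.06950 × 1560 × 0.008522 = 0.9240 m³/day.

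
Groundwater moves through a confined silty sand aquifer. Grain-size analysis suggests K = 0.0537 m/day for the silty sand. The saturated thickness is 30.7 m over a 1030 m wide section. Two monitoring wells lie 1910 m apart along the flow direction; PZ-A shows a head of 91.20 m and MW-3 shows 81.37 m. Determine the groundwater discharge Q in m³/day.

8.74

Cross-sectional area A = 1030 × 30.7 = 31621 m².
Hydraulic gradient i = (91.20 − 81.37) / 1910 = 9.83 / 1910 = 0.005147.
Darcy's law: Q = K · A · i = 0.05370 × 31621 × 0.005147 = 8.739 m³/day.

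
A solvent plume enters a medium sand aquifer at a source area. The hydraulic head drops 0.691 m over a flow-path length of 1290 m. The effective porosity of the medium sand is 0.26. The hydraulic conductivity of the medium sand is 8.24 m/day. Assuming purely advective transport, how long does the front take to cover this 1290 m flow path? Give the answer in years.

Hydraulic gradient i = Δh / L = 0.691 / 1290 = 0.0005357.
Darcy flux q = K · i = 8.240 × 0.0005357 = 0.004414 m/day.
Seepage velocity v = q / n_e = 0.004414 / 0.26 = 0.01698 m/day.
Travel time t = L / v = 1290 / 0.01698 = 75988 days = 208.0 years.

208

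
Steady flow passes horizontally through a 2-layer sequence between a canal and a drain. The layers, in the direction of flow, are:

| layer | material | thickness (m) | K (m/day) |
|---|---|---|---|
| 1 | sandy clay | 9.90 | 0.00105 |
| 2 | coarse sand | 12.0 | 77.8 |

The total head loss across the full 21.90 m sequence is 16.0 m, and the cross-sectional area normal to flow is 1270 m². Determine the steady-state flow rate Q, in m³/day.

Flow is perpendicular to layering, so the layers act in series and the equivalent K is the thickness-weighted harmonic mean.
Total thickness L = 9.90 + 12.0 = 21.90 m.
Σ(b_i/K_i) = 9.90/0.00105 + 12.0/77.8 = 9429 d.
K_eq = L / Σ(b_i/K_i) = 21.90 / 9429 = 0.002323 m/day.
Q = K_eq · A · (Δh/L) = 0.002323 × 1270 × (16.0/21.90) = 2.155 m³/day.

2.16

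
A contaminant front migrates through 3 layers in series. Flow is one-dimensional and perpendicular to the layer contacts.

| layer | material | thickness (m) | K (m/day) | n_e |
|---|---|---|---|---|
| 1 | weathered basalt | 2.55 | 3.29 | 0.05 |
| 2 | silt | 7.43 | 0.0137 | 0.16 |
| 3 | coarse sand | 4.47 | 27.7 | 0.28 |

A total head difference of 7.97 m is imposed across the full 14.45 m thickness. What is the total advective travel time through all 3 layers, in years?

With flow normal to the layers, continuity requires the same specific discharge q through every layer.
Σ(b_i/K_i) = 2.55/3.29 + 7.43/0.0137 + 4.47/27.7 = 543.3 d.
q = Δh / Σ(b_i/K_i) = 7.97 / 543.3 = 0.01467 m/day.
In each layer the seepage velocity is v_i = q/n_i, so the layer transit time is t_i = b_i·n_i / q:
  layer 1 (weathered basalt): t_1 = 2.55 × 0.05 / 0.01467 = 8.691 d
  layer 2 (silt): t_2 = 7.43 × 0.16 / 0.01467 = 81.03 d
  layer 3 (coarse sand): t_3 = 4.47 × 0.28 / 0.01467 = 85.31 d
Total t = Σ t_i = 175.0 days = 0.4792 years.

0.479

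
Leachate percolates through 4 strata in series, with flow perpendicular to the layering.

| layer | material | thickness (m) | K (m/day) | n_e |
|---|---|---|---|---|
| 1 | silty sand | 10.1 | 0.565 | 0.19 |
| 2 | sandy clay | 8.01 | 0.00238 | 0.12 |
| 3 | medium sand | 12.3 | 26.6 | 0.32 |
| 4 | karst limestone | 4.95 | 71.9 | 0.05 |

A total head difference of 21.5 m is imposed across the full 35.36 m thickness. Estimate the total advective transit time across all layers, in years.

With flow normal to the layers, continuity requires the same specific discharge q through every layer.
Σ(b_i/K_i) = 10.1/0.565 + 8.01/0.00238 + 12.3/26.6 + 4.95/71.9 = 3384 d.
q = Δh / Σ(b_i/K_i) = 21.5 / 3384 = 0.006354 m/day.
In each layer the seepage velocity is v_i = q/n_i, so the layer transit time is t_i = b_i·n_i / q:
  layer 1 (silty sand): t_1 = 10.1 × 0.19 / 0.006354 = 302.0 d
  layer 2 (sandy clay): t_2 = 8.01 × 0.12 / 0.006354 = 151.3 d
  layer 3 (medium sand): t_3 = 12.3 × 0.32 / 0.006354 = 619.5 d
  layer 4 (karst limestone): t_4 = 4.95 × 0.05 / 0.006354 = 38.95 d
Total t = Σ t_i = 1112 days = 3.044 years.

3.04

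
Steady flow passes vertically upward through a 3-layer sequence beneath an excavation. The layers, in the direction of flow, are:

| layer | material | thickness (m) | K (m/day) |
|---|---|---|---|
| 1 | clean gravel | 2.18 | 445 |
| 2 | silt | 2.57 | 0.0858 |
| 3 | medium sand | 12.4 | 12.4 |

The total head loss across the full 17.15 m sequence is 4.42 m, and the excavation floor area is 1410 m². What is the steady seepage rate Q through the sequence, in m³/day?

201

Flow is perpendicular to layering, so the layers act in series and the equivalent K is the thickness-weighted harmonic mean.
Total thickness L = 2.18 + 2.57 + 12.4 = 17.15 m.
Σ(b_i/K_i) = 2.18/445 + 2.57/0.0858 + 12.4/12.4 = 30.96 d.
K_eq = L / Σ(b_i/K_i) = 17.15 / 30.96 = 0.5540 m/day.
Q = K_eq · A · (Δh/L) = 0.5540 × 1410 × (4.42/17.15) = 201.3 m³/day.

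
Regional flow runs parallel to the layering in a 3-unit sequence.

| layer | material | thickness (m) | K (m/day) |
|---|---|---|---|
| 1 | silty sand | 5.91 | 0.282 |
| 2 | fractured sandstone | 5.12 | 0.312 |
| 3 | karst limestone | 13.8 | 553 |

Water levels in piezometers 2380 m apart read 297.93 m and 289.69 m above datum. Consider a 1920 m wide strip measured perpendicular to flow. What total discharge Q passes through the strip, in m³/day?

50800

Flow is parallel to layering, so each bed carries its own Darcy discharge and the transmissivities add.
Σ(K_i·b_i) = 0.282×5.91 + 0.312×5.12 + 553×13.8 = 7635 m²/day.
Hydraulic gradient i = (297.93 − 289.69) / 2380 = 8.24 / 2380 = 0.003462.
Q = Σ(K_i·b_i) · W · i = 7635 × 1920 × 0.003462 = 50751 m³/day.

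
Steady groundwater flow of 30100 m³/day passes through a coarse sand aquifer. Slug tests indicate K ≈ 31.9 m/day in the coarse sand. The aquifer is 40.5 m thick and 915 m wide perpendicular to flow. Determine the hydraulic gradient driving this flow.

Cross-sectional area A = 915 × 40.5 = 37058 m².
From Q = K·A·i, i = Q / (K·A) = 30100 / (31.90 × 37058) = 0.02546.

0.0255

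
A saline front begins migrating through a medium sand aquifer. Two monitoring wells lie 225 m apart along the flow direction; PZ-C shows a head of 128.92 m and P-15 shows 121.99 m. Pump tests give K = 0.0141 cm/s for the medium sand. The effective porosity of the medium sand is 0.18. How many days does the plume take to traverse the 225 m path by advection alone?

Convert K: 0.0141 cm/s × 864 = 12.18 m/day.
Hydraulic gradient i = (128.92 − 121.99) / 225 = 6.93 / 225 = 0.03080.
Darcy flux q = K · i = 12.18 × 0.03080 = 0.3752 m/day.
Seepage velocity v = q / n_e = 0.3752 / 0.18 = 2.085 m/day.
Travel time t = L / v = 225 / 2.085 = 107.9 days.

108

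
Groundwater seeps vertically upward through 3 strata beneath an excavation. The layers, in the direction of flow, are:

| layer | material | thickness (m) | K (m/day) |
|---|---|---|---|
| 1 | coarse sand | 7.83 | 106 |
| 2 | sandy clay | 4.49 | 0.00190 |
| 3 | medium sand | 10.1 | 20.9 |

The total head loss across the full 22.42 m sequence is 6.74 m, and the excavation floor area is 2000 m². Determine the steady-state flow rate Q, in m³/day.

Flow is perpendicular to layering, so the layers act in series and the equivalent K is the thickness-weighted harmonic mean.
Total thickness L = 7.83 + 4.49 + 10.1 = 22.42 m.
Σ(b_i/K_i) = 7.83/106 + 4.49/0.00190 + 10.1/20.9 = 2364 d.
K_eq = L / Σ(b_i/K_i) = 22.42 / 2364 = 0.009485 m/day.
Q = K_eq · A · (Δh/L) = 0.009485 × 2000 × (6.74/22.42) = 5.703 m³/day.

5.70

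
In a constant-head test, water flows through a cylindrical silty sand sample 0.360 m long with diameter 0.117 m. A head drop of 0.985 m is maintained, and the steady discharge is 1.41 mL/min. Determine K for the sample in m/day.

Cross-sectional area A = π·(d/2)² = π × (0.117/2)² = 0.01075 m².
Convert discharge: 1.41 mL/min = 2.350e-08 m³/s.
Darcy's law rearranged: K = Q·L / (A·Δh) = 2.350e-08 × 0.360 / (0.01075 × 0.985) = 7.989e-07 m/s = 0.06902 m/day.

0.0690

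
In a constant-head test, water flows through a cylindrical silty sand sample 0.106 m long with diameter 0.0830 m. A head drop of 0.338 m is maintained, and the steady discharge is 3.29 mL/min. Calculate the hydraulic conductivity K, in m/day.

Cross-sectional area A = π·(d/2)² = π × (0.0830/2)² = 0.005411 m².
Convert discharge: 3.29 mL/min = 5.483e-08 m³/s.
Darcy's law rearranged: K = Q·L / (A·Δh) = 5.483e-08 × 0.106 / (0.005411 × 0.338) = 3.178e-06 m/s = 0.2746 m/day.

0.275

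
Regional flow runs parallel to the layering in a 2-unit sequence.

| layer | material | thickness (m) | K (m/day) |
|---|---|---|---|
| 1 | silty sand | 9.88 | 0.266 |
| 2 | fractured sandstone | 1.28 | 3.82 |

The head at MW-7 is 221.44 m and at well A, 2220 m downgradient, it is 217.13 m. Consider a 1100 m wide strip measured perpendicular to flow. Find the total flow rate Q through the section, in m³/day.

16.1

Flow is parallel to layering, so each bed carries its own Darcy discharge and the transmissivities add.
Σ(K_i·b_i) = 0.266×9.88 + 3.82×1.28 = 7.518 m²/day.
Hydraulic gradient i = (221.44 − 217.13) / 2220 = 4.31 / 2220 = 0.001941.
Q = Σ(K_i·b_i) · W · i = 7.518 × 1100 × 0.001941 = 16.05 m³/day.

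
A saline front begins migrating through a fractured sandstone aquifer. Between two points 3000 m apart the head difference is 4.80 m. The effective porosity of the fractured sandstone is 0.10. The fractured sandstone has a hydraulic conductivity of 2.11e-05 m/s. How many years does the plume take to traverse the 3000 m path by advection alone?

282

Convert K: 2.11e-05 m/s × 86400 = 1.823 m/day.
Hydraulic gradient i = Δh / L = 4.80 / 3000 = 0.001600.
Darcy flux q = K · i = 1.823 × 0.001600 = 0.002917 m/day.
Seepage velocity v = q / n_e = 0.002917 / 0.10 = 0.02917 m/day.
Travel time t = L / v = 3000 / 0.02917 = 1.029e+05 days = 281.6 years.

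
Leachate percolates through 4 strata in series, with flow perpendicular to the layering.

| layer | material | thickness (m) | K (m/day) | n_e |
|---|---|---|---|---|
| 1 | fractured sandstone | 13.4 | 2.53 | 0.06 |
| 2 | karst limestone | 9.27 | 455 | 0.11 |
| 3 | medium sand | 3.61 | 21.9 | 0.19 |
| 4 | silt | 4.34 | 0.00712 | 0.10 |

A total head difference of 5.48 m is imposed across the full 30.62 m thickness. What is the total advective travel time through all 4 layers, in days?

330

With flow normal to the layers, continuity requires the same specific discharge q through every layer.
Σ(b_i/K_i) = 13.4/2.53 + 9.27/455 + 3.61/21.9 + 4.34/0.00712 = 615.0 d.
q = Δh / Σ(b_i/K_i) = 5.48 / 615.0 = 0.008910 m/day.
In each layer the seepage velocity is v_i = q/n_i, so the layer transit time is t_i = b_i·n_i / q:
  layer 1 (fractured sandstone): t_1 = 13.4 × 0.06 / 0.008910 = 90.23 d
  layer 2 (karst limestone): t_2 = 9.27 × 0.11 / 0.008910 = 114.4 d
  layer 3 (medium sand): t_3 = 3.61 × 0.19 / 0.008910 = 76.98 d
  layer 4 (silt): t_4 = 4.34 × 0.10 / 0.008910 = 48.71 d
Total t = Σ t_i = 330.4 days.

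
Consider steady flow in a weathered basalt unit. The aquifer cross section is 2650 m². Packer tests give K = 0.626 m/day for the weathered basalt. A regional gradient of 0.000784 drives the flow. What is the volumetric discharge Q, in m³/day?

1.30

Hydraulic gradient i = 0.000784.
Darcy's law: Q = K · A · i = 0.6260 × 2650 × 0.0007840 = 1.301 m³/day.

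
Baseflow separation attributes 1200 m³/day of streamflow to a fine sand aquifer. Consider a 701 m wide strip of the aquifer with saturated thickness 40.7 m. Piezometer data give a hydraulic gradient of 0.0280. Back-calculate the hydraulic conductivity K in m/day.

Cross-sectional area A = 701 × 40.7 = 28531 m².
Hydraulic gradient i = 0.0280.
From Q = K·A·i, K = Q / (A·i) = 1200 / (28531 × 0.02800) = 1.502 m/day.

1.50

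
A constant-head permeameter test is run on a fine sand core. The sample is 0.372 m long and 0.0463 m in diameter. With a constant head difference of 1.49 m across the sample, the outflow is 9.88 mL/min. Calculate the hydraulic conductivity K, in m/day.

Cross-sectional area A = π·(d/2)² = π × (0.0463/2)² = 0.001684 m².
Convert discharge: 9.88 mL/min = 1.647e-07 m³/s.
Darcy's law rearranged: K = Q·L / (A·Δh) = 1.647e-07 × 0.372 / (0.001684 × 1.49) = 2.442e-05 m/s = 2.110 m/day.

2.11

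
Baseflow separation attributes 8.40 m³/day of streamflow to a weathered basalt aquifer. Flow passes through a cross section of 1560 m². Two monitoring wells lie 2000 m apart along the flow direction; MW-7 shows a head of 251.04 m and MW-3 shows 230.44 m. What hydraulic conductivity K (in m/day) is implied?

0.523

Hydraulic gradient i = (251.04 − 230.44) / 2000 = 20.6 / 2000 = 0.01030.
From Q = K·A·i, K = Q / (A·i) = 8.40 / (1560 × 0.01030) = 0.5228 m/day.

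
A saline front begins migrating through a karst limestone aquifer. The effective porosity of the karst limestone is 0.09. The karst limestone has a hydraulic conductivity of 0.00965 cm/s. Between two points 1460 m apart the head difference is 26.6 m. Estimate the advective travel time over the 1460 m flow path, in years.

2.37

Convert K: 0.00965 cm/s × 864 = 8.338 m/day.
Hydraulic gradient i = Δh / L = 26.6 / 1460 = 0.01822.
Darcy flux q = K · i = 8.338 × 0.01822 = 0.1519 m/day.
Seepage velocity v = q / n_e = 0.1519 / 0.09 = 1.688 m/day.
Travel time t = L / v = 1460 / 1.688 = 865.0 days = 2.368 years.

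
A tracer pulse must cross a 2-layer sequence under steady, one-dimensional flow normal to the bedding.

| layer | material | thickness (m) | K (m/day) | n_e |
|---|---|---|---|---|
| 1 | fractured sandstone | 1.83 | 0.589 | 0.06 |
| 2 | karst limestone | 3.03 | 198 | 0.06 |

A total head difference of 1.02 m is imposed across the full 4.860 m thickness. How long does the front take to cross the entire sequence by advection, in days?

0.893

With flow normal to the layers, continuity requires the same specific discharge q through every layer.
Σ(b_i/K_i) = 1.83/0.589 + 3.03/198 = 3.122 d.
q = Δh / Σ(b_i/K_i) = 1.02 / 3.122 = 0.3267 m/day.
In each layer the seepage velocity is v_i = q/n_i, so the layer transit time is t_i = b_i·n_i / q:
  layer 1 (fractured sandstone): t_1 = 1.83 × 0.06 / 0.3267 = 0.3361 d
  layer 2 (karst limestone): t_2 = 3.03 × 0.06 / 0.3267 = 0.5565 d
Total t = Σ t_i = 0.8926 days.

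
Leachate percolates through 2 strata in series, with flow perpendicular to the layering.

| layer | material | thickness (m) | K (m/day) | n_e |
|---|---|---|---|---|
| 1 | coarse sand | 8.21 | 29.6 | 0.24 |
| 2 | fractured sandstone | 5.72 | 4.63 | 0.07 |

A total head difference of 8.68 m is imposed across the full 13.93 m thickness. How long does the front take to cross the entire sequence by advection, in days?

With flow normal to the layers, continuity requires the same specific discharge q through every layer.
Σ(b_i/K_i) = 8.21/29.6 + 5.72/4.63 = 1.513 d.
q = Δh / Σ(b_i/K_i) = 8.68 / 1.513 = 5.738 m/day.
In each layer the seepage velocity is v_i = q/n_i, so the layer transit time is t_i = b_i·n_i / q:
  layer 1 (coarse sand): t_1 = 8.21 × 0.24 / 5.738 = 0.3434 d
  layer 2 (fractured sandstone): t_2 = 5.72 × 0.07 / 5.738 = 0.06978 d
Total t = Σ t_i = 0.4132 days.

0.413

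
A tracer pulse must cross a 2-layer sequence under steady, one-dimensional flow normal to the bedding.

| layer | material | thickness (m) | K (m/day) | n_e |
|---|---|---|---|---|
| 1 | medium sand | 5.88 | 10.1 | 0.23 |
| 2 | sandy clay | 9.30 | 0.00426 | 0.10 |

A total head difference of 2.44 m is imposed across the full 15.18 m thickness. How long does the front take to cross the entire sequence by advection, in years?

With flow normal to the layers, continuity requires the same specific discharge q through every layer.
Σ(b_i/K_i) = 5.88/10.1 + 9.30/0.00426 = 2184 d.
q = Δh / Σ(b_i/K_i) = 2.44 / 2184 = 0.001117 m/day.
In each layer the seepage velocity is v_i = q/n_i, so the layer transit time is t_i = b_i·n_i / q:
  layer 1 (medium sand): t_1 = 5.88 × 0.23 / 0.001117 = 1210 d
  layer 2 (sandy clay): t_2 = 9.30 × 0.10 / 0.001117 = 832.3 d
Total t = Σ t_i = 2043 days = 5.592 years.

5.59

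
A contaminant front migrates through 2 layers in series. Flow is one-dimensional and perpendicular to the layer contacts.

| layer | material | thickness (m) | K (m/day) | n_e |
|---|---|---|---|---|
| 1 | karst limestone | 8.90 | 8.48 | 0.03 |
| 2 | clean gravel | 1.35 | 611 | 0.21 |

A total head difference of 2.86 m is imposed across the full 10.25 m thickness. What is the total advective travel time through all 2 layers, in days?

With flow normal to the layers, continuity requires the same specific discharge q through every layer.
Σ(b_i/K_i) = 8.90/8.48 + 1.35/611 = 1.052 d.
q = Δh / Σ(b_i/K_i) = 2.86 / 1.052 = 2.719 m/day.
In each layer the seepage velocity is v_i = q/n_i, so the layer transit time is t_i = b_i·n_i / q:
  layer 1 (karst limestone): t_1 = 8.90 × 0.03 / 2.719 = 0.09819 d
  layer 2 (clean gravel): t_2 = 1.35 × 0.21 / 2.719 = 0.1043 d
Total t = Σ t_i = 0.2024 days.

0.202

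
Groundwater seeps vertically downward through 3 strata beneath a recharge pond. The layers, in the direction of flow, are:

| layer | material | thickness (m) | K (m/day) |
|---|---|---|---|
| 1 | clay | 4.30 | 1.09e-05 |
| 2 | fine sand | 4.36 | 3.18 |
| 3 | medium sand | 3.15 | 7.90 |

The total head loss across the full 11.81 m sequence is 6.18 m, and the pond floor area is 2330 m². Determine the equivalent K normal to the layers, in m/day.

Flow is perpendicular to layering, so the layers act in series and the equivalent K is the thickness-weighted harmonic mean.
Total thickness L = 4.30 + 4.36 + 3.15 = 11.81 m.
Σ(b_i/K_i) = 4.30/1.09e-05 + 4.36/3.18 + 3.15/7.90 = 3.945e+05 d.
K_eq = L / Σ(b_i/K_i) = 11.81 / 3.945e+05 = 2.994e-05 m/day.

2.99e-05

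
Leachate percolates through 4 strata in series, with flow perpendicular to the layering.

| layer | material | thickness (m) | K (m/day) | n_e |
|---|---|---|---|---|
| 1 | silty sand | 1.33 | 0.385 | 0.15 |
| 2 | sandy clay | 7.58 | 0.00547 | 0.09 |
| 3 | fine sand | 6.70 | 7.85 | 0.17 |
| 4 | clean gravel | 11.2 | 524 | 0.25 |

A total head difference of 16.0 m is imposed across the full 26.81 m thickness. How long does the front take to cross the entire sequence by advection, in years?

With flow normal to the layers, continuity requires the same specific discharge q through every layer.
Σ(b_i/K_i) = 1.33/0.385 + 7.58/0.00547 + 6.70/7.85 + 11.2/524 = 1390 d.
q = Δh / Σ(b_i/K_i) = 16.0 / 1390 = 0.01151 m/day.
In each layer the seepage velocity is v_i = q/n_i, so the layer transit time is t_i = b_i·n_i / q:
  layer 1 (silty sand): t_1 = 1.33 × 0.15 / 0.01151 = 17.33 d
  layer 2 (sandy clay): t_2 = 7.58 × 0.09 / 0.01151 = 59.27 d
  layer 3 (fine sand): t_3 = 6.70 × 0.17 / 0.01151 = 98.96 d
  layer 4 (clean gravel): t_4 = 11.2 × 0.25 / 0.01151 = 243.3 d
Total t = Σ t_i = 418.8 days = 1.147 years.

1.15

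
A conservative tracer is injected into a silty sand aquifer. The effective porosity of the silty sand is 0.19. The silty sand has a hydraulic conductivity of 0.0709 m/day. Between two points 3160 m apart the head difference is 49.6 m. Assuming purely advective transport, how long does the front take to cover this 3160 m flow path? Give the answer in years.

Hydraulic gradient i = Δh / L = 49.6 / 3160 = 0.01570.
Darcy flux q = K · i = 0.07090 × 0.01570 = 0.001113 m/day.
Seepage velocity v = q / n_e = 0.001113 / 0.19 = 0.005857 m/day.
Travel time t = L / v = 3160 / 0.005857 = 5.395e+05 days = 1477 years.

1480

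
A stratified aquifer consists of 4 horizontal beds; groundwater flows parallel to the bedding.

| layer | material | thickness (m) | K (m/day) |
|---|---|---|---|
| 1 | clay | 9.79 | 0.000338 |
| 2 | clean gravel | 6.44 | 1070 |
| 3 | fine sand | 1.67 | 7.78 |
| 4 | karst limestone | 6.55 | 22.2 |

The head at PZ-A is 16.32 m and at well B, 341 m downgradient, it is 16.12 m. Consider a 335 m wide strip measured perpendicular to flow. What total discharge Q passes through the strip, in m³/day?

1390

Flow is parallel to layering, so each bed carries its own Darcy discharge and the transmissivities add.
Σ(K_i·b_i) = 0.000338×9.79 + 1070×6.44 + 7.78×1.67 + 22.2×6.55 = 7049 m²/day.
Hydraulic gradient i = (16.32 − 16.12) / 341 = 0.2 / 341 = 0.0005865.
Q = Σ(K_i·b_i) · W · i = 7049 × 335 × 0.0005865 = 1385 m³/day.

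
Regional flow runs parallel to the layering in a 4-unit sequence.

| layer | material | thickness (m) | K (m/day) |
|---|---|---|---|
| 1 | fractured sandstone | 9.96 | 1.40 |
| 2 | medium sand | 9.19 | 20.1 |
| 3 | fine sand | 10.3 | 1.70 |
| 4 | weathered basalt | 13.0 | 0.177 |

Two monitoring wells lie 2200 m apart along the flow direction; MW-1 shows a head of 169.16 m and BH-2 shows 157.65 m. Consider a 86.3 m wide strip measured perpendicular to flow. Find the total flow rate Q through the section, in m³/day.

98.6

Flow is parallel to layering, so each bed carries its own Darcy discharge and the transmissivities add.
Σ(K_i·b_i) = 1.40×9.96 + 20.1×9.19 + 1.70×10.3 + 0.177×13.0 = 218.5 m²/day.
Hydraulic gradient i = (169.16 − 157.65) / 2200 = 11.51 / 2200 = 0.005232.
Q = Σ(K_i·b_i) · W · i = 218.5 × 86.3 × 0.005232 = 98.64 m³/day.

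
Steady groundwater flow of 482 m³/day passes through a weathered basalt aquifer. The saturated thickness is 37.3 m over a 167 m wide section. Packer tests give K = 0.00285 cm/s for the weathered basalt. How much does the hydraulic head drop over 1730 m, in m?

Convert K: 0.00285 cm/s × 864 = 2.462 m/day.
Cross-sectional area A = 167 × 37.3 = 6229 m².
From Q = K·A·i, i = Q / (K·A) = 482 / (2.462 × 6229) = 0.03142.
Head loss Δh = i · L = 0.03142 × 1730 = 54.36 m.

54.4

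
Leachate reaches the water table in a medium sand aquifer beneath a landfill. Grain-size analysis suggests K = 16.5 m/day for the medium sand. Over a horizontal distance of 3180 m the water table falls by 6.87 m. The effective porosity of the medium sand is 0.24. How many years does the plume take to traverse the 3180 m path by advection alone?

Hydraulic gradient i = Δh / L = 6.87 / 3180 = 0.002160.
Darcy flux q = K · i = 16.50 × 0.002160 = 0.03565 m/day.
Seepage velocity v = q / n_e = 0.03565 / 0.24 = 0.1485 m/day.
Travel time t = L / v = 3180 / 0.1485 = 21410 days = 58.62 years.

58.6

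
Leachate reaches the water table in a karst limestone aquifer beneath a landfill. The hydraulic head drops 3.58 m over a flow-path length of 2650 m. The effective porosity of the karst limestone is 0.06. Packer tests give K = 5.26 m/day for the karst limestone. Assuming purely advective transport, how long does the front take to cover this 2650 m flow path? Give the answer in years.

61.3

Hydraulic gradient i = Δh / L = 3.58 / 2650 = 0.001351.
Darcy flux q = K · i = 5.260 × 0.001351 = 0.007106 m/day.
Seepage velocity v = q / n_e = 0.007106 / 0.06 = 0.1184 m/day.
Travel time t = L / v = 2650 / 0.1184 = 22376 days = 61.26 years.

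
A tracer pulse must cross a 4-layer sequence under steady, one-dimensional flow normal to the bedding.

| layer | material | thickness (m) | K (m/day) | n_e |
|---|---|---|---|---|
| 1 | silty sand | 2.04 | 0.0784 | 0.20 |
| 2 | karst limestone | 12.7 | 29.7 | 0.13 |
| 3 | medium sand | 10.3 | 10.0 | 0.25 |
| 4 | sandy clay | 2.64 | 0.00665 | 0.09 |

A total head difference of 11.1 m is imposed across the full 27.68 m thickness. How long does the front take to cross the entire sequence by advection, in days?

With flow normal to the layers, continuity requires the same specific discharge q through every layer.
Σ(b_i/K_i) = 2.04/0.0784 + 12.7/29.7 + 10.3/10.0 + 2.64/0.00665 = 424.5 d.
q = Δh / Σ(b_i/K_i) = 11.1 / 424.5 = 0.02615 m/day.
In each layer the seepage velocity is v_i = q/n_i, so the layer transit time is t_i = b_i·n_i / q:
  layer 1 (silty sand): t_1 = 2.04 × 0.20 / 0.02615 = 15.60 d
  layer 2 (karst limestone): t_2 = 12.7 × 0.13 / 0.02615 = 63.14 d
  layer 3 (medium sand): t_3 = 10.3 × 0.25 / 0.02615 = 98.47 d
  layer 4 (sandy clay): t_4 = 2.64 × 0.09 / 0.02615 = 9.086 d
Total t = Σ t_i = 186.3 days.

186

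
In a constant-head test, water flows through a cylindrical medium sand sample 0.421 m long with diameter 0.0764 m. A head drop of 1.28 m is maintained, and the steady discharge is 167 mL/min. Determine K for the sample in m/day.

17.3

Cross-sectional area A = π·(d/2)² = π × (0.0764/2)² = 0.004584 m².
Convert discharge: 167 mL/min = 2.783e-06 m³/s.
Darcy's law rearranged: K = Q·L / (A·Δh) = 2.783e-06 × 0.421 / (0.004584 × 1.28) = 0.0001997 m/s = 17.25 m/day.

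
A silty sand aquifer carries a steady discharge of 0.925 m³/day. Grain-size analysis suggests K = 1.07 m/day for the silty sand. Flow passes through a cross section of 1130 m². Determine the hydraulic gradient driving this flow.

From Q = K·A·i, i = Q / (K·A) = 0.925 / (1.070 × 1130) = 0.0007650.

0.000765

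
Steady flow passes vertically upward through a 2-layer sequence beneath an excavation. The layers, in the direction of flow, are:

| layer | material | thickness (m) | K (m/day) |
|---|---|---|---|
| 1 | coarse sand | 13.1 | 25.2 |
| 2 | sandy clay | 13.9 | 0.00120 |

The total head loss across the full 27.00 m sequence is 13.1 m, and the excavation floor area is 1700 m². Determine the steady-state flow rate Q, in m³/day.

Flow is perpendicular to layering, so the layers act in series and the equivalent K is the thickness-weighted harmonic mean.
Total thickness L = 13.1 + 13.9 = 27.00 m.
Σ(b_i/K_i) = 13.1/25.2 + 13.9/0.00120 = 11584 d.
K_eq = L / Σ(b_i/K_i) = 27.00 / 11584 = 0.002331 m/day.
Q = K_eq · A · (Δh/L) = 0.002331 × 1700 × (13.1/27.00) = 1.923 m³/day.

1.92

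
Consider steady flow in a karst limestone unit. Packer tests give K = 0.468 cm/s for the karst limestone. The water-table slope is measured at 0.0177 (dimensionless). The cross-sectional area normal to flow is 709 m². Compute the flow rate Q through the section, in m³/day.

5070

Convert K: 0.468 cm/s × 864 = 404.4 m/day.
Hydraulic gradient i = 0.0177.
Darcy's law: Q = K · A · i = 404.4 × 709.0 × 0.01770 = 5074 m³/day.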